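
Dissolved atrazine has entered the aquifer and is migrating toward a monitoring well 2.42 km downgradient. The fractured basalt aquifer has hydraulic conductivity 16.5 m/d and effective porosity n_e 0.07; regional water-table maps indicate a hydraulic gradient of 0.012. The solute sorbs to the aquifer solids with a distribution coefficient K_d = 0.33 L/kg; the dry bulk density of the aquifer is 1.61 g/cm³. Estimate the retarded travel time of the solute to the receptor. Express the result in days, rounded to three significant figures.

7350 days

Darcy flux q = K·i = 16.5 × 0.012 = 0.1980 m/d
v_s = q/n_e = 0.1980/0.07 = 2.829 m/d
Retardation R = 1 + ρ_b·K_d/n = 1 + 1.61×0.33/0.07 = 8.590
Contaminant velocity v_c = v/R = 2.829/8.590 = 0.3293 m/d
L = 2.42 km = 2420 m
t = L/v_c = 2420/0.3293 = 7349 d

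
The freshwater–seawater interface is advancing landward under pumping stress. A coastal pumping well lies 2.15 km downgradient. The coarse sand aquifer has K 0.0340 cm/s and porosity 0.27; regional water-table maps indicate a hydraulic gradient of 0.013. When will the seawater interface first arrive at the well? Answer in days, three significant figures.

K = 0.0340 cm/s × 864 = 29.38 m/d
Specific discharge q = 29.38 × 0.013 = 0.3819 m/d
Seepage velocity v = q / n = 0.3819 / 0.27 = 1.414 m/d
L = 2.15 km = 2150 m
t = L / v = 2150 / 1.414 = 1520 d

1520 days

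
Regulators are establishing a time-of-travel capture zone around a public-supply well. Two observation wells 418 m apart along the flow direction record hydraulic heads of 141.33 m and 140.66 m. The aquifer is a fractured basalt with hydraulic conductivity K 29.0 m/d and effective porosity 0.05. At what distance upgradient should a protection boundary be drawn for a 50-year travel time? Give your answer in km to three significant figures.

Hydraulic gradient i = (141.33 − 140.66) / 418 = 0.67 / 418 = 0.001603
Specific discharge q = 29.0 × 0.001603 = 0.04648 m/d
v_s = q/n_e = 0.04648/0.05 = 0.9297 m/d
T = 50 yr × 365 = 18250 d
L = v × T = 0.9297 × 18250 = 16970 m
   = 17.0 km

17.0 km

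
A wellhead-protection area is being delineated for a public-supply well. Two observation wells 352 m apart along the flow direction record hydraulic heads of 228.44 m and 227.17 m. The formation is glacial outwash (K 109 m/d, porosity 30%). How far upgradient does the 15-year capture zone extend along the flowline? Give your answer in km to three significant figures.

Hydraulic gradient i = (228.44 − 227.17) / 352 = 1.27 / 352 = 0.003608
Specific discharge q = 109 × 0.003608 = 0.3933 m/d
Average linear velocity = 0.3933 / 0.30 = 1.311 m/d
T = 15 yr × 365 = 5475 d
L = v × T = 1.311 × 5475 = 7177 m
   = 7.18 km

7.18 km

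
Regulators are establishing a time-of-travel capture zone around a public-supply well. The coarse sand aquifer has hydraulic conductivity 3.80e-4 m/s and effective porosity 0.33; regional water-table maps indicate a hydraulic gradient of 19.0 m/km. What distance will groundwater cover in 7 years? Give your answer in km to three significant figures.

4.83 km

K = 3.80e-4 m/s × 86400 s/d = 32.83 m/d
Darcy flux q = K·i = 32.83 × 0.019 = 0.6238 m/d
v_s = q/n_e = 0.6238/0.33 = 1.890 m/d
T = 7 yr × 365 = 2555 d
L = v × T = 1.890 × 2555 = 4830 m
   = 4.83 km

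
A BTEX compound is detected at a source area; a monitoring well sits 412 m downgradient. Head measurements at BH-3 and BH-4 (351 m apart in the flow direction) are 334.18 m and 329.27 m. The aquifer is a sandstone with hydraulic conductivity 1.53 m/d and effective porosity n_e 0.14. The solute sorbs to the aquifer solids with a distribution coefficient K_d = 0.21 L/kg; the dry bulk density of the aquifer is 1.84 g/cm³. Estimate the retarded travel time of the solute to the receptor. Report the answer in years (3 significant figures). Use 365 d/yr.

Hydraulic gradient i = (334.18 − 329.27) / 351 = 4.91 / 351 = 0.01399
Darcy flux q = K·i = 1.53 × 0.01399 = 0.02140 m/d
v = Ki/n = 1.53·0.01399/0.14 = 0.1529 m/d
Retardation R = 1 + ρ_b·K_d/n = 1 + 1.84×0.21/0.14 = 3.760
Contaminant velocity v_c = v/R = 0.1529/3.760 = 0.04066 m/d
t = L/v_c = 412/0.04066 = 10130 d
   = 10130/365 = 27.8 yr

27.8 years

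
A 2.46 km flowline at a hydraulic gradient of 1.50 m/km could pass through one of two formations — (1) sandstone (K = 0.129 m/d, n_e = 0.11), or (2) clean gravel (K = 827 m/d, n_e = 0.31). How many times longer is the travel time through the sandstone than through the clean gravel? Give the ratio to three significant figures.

2270

Unit 1 (sandstone): v = 0.129×0.0015/0.11 = 0.001759 m/d, t = 2460/0.001759 = 1.398e6 d
Unit 2 (clean gravel): v = 827×0.0015/0.31 = 4.002 m/d, t = 2460/4.002 = 614.8 d
t(sandstone) / t(clean gravel) = 1.398e6/614.8 = 2270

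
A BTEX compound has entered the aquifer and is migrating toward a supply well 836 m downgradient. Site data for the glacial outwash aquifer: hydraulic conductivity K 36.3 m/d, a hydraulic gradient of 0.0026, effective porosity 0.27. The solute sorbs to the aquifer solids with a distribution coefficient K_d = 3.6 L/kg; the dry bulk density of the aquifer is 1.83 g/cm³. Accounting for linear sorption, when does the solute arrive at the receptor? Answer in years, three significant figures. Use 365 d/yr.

166 years

Specific discharge q = 36.3 × 0.0026 = 0.09438 m/d
Seepage velocity v = q / n = 0.09438 / 0.27 = 0.3496 m/d
Retardation R = 1 + ρ_b·K_d/n = 1 + 1.83×3.6/0.27 = 25.40
Contaminant velocity v_c = v/R = 0.3496/25.40 = 0.01376 m/d
t = L/v_c = 836/0.01376 = 60750 d
   = 60750/365 = 166 yr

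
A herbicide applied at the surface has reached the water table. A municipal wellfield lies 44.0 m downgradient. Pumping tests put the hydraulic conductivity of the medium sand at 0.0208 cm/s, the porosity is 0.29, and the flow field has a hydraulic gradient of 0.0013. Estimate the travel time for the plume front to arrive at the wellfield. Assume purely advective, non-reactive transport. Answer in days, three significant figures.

K = 0.0208 cm/s × 864 = 17.97 m/d
q = Ki = 17.97 × 0.0013 = 0.02336 m/d
Seepage velocity v = q / n = 0.02336 / 0.29 = 0.08056 m/d
t = L / v = 44.0 / 0.08056 = 546.2 d

546 days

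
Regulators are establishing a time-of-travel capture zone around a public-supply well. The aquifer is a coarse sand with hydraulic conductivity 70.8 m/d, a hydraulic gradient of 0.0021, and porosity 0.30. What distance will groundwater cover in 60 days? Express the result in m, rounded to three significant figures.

Specific discharge q = 70.8 × 0.0021 = 0.1487 m/d
v_s = q/n_e = 0.1487/0.30 = 0.4956 m/d
L = v × T = 0.4956 × 60 = 29.74 m

29.7 m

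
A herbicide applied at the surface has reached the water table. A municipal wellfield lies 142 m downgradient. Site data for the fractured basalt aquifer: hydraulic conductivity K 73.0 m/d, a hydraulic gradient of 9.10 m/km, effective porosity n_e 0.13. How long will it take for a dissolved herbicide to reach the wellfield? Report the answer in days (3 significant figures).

Specific discharge q = 73.0 × 0.0091 = 0.6643 m/d
v = Ki/n = 73.0·0.0091/0.13 = 5.110 m/d
t = L / v = 142 / 5.110 = 27.79 d

27.8 days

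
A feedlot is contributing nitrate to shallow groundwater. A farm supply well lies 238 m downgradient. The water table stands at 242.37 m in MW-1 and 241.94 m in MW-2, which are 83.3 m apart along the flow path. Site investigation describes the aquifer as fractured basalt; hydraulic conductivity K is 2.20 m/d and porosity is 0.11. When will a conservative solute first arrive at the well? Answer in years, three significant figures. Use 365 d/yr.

Hydraulic gradient i = (242.37 − 241.94) / 83.3 = 0.43 / 83.3 = 0.005162
Specific discharge q = 2.20 × 0.005162 = 0.01136 m/d
v = Ki/n = 2.20·0.005162/0.11 = 0.1032 m/d
t = L / v = 238 / 0.1032 = 2305 d
   = 2305 / 365 = 6.32 yr

6.32 years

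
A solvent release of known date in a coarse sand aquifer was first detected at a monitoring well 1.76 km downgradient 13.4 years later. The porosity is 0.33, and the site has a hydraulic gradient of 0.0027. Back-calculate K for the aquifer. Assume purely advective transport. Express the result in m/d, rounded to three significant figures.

44.0 m/d

t = 13.4 years = 4891 d
L = 1.76 km = 1760 m
v = L / t = 1760 / 4891 = 0.3598 m/d
K = v · n / i = 0.3598 × 0.33 / 0.0027 = 44.0 m/d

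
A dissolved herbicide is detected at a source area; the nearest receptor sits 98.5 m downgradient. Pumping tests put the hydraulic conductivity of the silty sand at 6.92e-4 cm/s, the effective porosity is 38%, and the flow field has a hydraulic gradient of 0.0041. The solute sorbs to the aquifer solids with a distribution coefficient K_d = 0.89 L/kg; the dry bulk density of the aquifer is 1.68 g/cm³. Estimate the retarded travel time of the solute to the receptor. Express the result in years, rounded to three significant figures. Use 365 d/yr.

K = 6.92e-4 cm/s × 864 = 0.5979 m/d
Specific discharge q = 0.5979 × 0.0041 = 0.002451 m/d
Seepage velocity v = q / n = 0.002451 / 0.38 = 0.006451 m/d
Retardation R = 1 + ρ_b·K_d/n = 1 + 1.68×0.89/0.38 = 4.935
Contaminant velocity v_c = v/R = 0.006451/4.935 = 0.001307 m/d
t = L/v_c = 98.5/0.001307 = 75350 d
   = 75350/365 = 206 yr

206 years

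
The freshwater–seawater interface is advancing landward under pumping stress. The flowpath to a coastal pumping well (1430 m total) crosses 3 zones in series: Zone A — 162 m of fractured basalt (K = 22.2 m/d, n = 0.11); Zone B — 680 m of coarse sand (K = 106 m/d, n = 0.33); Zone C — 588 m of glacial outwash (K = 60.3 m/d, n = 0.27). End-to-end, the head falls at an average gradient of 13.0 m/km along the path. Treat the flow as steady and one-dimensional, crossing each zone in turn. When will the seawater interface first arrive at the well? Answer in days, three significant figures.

Steady 1-D flow in series ⇒ the Darcy flux q is identical in every zone and the zone head losses add (resistances L/K in series).
Σ(L/K) = 162/22.2 + 680/106 + 588/60.3 = 7.297 + 6.415 + 9.751 = 23.46 d
K_eq = L_total / Σ(L/K) = 1430 / 23.46 = 60.95 m/d
q = K_eq · i = 60.95 × 0.013 = 0.7923 m/d (same in every zone)
Zone A: v = q/n = 0.7923/0.11 = 7.203 m/d → t_A = 162/7.203 = 22.49 d
Zone B: v = q/n = 0.7923/0.33 = 2.401 m/d → t_B = 680/2.401 = 283.2 d
Zone C: v = q/n = 0.7923/0.27 = 2.934 m/d → t_C = 588/2.934 = 200.4 d
Total t = 22.49 + 283.2 + 200.4 = 506.1 d

506 days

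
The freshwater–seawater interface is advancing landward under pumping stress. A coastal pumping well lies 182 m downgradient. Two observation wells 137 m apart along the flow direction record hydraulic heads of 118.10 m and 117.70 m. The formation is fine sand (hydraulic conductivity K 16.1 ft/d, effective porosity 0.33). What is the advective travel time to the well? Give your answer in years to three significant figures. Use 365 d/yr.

11.5 years

Hydraulic gradient i = (118.10 − 117.70) / 137 = 0.40 / 137 = 0.002920
K = 16.1 ft/d × 0.3048 = 4.907 m/d
q = Ki = 4.907 × 0.002920 = 0.01433 m/d
Seepage velocity v = q / n = 0.01433 / 0.33 = 0.04342 m/d
t = L / v = 182 / 0.04342 = 4192 d
   = 4192 / 365 = 11.5 yr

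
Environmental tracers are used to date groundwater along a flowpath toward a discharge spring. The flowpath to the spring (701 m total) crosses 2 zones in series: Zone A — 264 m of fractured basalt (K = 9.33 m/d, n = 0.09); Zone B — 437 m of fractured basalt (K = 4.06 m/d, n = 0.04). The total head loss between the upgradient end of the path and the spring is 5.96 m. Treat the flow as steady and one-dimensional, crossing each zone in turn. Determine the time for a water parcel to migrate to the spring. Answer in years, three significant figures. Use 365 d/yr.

Continuity: the same q passes through each zone, so ΔH = q·Σ(L_j/K_j) — the zones act as resistances in series.
Σ(L/K) = 264/9.33 + 437/4.06 = 28.30 + 107.6 = 135.9 d
q = ΔH / Σ(L/K) = 5.96 / 135.9 = 0.04385 m/d (same in every zone)
Zone A: v = q/n = 0.04385/0.09 = 0.4872 m/d → t_A = 264/0.4872 = 541.9 d
Zone B: v = q/n = 0.04385/0.04 = 1.096 m/d → t_B = 437/1.096 = 398.7 d
Total t = 541.9 + 398.7 = 940.6 d
   = 940.6 / 365 = 2.58 yr

2.58 years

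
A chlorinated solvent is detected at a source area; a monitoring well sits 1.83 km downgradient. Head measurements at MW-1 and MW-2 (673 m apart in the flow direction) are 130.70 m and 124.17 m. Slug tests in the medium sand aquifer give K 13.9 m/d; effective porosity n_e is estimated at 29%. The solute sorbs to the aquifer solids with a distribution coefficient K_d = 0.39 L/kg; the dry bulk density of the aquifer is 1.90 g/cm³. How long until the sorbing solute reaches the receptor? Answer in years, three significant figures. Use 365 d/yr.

38.3 years

Hydraulic gradient i = (130.70 − 124.17) / 673 = 6.53 / 673 = 0.009703
Darcy flux q = K·i = 13.9 × 0.009703 = 0.1349 m/d
v = Ki/n = 13.9·0.009703/0.29 = 0.4651 m/d
Retardation R = 1 + ρ_b·K_d/n = 1 + 1.90×0.39/0.29 = 3.555
Contaminant velocity v_c = v/R = 0.4651/3.555 = 0.1308 m/d
L = 1.83 km = 1830 m
t = L/v_c = 1830/0.1308 = 13990 d
   = 13990/365 = 38.3 yr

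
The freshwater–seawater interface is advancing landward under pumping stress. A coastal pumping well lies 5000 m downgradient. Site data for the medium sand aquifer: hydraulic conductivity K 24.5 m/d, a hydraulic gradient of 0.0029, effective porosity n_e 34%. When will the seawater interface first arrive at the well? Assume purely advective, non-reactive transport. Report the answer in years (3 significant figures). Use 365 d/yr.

65.6 years

q = Ki = 24.5 × 0.0029 = 0.07105 m/d
Average linear velocity = 0.07105 / 0.34 = 0.2090 m/d
t = L / v = 5000 / 0.2090 = 23930 d
   = 23930 / 365 = 65.6 yr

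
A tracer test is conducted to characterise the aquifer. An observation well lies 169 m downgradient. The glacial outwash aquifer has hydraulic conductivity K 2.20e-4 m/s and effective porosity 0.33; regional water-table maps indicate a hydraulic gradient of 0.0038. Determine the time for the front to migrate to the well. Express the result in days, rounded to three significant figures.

772 days

K = 2.20e-4 m/s × 86400 s/d = 19.01 m/d
Darcy flux q = K·i = 19.01 × 0.0038 = 0.07223 m/d
v_s = q/n_e = 0.07223/0.33 = 0.2189 m/d
t = L / v = 169 / 0.2189 = 772.1 d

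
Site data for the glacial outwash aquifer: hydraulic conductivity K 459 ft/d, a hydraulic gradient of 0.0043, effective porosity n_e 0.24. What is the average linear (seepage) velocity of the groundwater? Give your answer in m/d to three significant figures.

K = 459 ft/d × 0.3048 = 139.9 m/d
Darcy flux q = K·i = 139.9 × 0.0043 = 0.6016 m/d
Average linear velocity = 0.6016 / 0.24 = 2.507 m/d

2.51 m/d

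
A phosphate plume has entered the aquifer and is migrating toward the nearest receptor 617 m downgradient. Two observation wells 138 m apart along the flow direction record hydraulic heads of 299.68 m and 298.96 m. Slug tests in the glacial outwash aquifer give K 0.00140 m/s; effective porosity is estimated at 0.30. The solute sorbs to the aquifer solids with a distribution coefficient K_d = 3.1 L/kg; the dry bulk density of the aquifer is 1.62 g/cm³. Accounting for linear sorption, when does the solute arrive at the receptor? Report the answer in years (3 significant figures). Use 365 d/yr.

Hydraulic gradient i = (299.68 − 298.96) / 138 = 0.72 / 138 = 0.005217
K = 0.00140 m/s × 86400 s/d = 121.0 m/d
q = Ki = 121.0 × 0.005217 = 0.6311 m/d
v = Ki/n = 121.0·0.005217/0.30 = 2.104 m/d
Retardation R = 1 + ρ_b·K_d/n = 1 + 1.62×3.1/0.30 = 17.74
Contaminant velocity v_c = v/R = 2.104/17.74 = 0.1186 m/d
t = L/v_c = 617/0.1186 = 5203 d
   = 5203/365 = 14.3 yr

14.3 years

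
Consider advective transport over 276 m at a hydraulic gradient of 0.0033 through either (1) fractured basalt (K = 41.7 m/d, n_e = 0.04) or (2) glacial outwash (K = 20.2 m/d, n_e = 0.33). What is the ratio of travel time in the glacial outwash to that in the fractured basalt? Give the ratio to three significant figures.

17.0

Unit 1 (fractured basalt): v = 41.7×0.0033/0.04 = 3.440 m/d, t = 276/3.440 = 80.23 d
Unit 2 (glacial outwash): v = 20.2×0.0033/0.33 = 0.2020 m/d, t = 276/0.2020 = 1366 d
t(glacial outwash) / t(fractured basalt) = 1366/80.23 = 17.0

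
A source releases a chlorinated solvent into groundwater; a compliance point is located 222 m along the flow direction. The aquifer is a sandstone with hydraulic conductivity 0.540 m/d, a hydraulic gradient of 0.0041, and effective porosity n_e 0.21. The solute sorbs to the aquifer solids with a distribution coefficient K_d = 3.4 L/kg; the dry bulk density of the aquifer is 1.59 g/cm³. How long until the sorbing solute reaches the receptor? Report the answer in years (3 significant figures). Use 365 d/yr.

Specific discharge q = 0.540 × 0.0041 = 0.002214 m/d
Average linear velocity = 0.002214 / 0.21 = 0.01054 m/d
Retardation R = 1 + ρ_b·K_d/n = 1 + 1.59×3.4/0.21 = 26.74
Contaminant velocity v_c = v/R = 0.01054/26.74 = 3.942e-4 m/d
t = L/v_c = 222/3.942e-4 = 563100 d
   = 563100/365 = 1540 yr

1540 years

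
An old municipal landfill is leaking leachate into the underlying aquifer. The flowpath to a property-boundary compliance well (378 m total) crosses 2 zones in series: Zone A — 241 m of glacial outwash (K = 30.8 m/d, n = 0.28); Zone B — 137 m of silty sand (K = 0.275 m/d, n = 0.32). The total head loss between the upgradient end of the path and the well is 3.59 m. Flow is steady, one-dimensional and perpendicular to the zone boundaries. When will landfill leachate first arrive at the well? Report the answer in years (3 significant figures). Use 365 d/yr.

43.0 years

Continuity: the same q passes through each zone, so ΔH = q·Σ(L_j/K_j) — the zones act as resistances in series.
Σ(L/K) = 241/30.8 + 137/0.275 = 7.825 + 498.2 = 506.0 d
q = ΔH / Σ(L/K) = 3.59 / 506.0 = 0.007095 m/d (same in every zone)
Zone A: v = q/n = 0.007095/0.28 = 0.02534 m/d → t_A = 241/0.02534 = 9511 d
Zone B: v = q/n = 0.007095/0.32 = 0.02217 m/d → t_B = 137/0.02217 = 6179 d
Total t = 9511 + 6179 = 15690 d
   = 15690 / 365 = 43.0 yr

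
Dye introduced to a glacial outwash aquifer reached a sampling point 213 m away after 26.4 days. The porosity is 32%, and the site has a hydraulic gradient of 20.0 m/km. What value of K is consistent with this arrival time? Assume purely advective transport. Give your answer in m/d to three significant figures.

129 m/d

v = L / t = 213 / 26.4 = 8.068 m/d
K = v · n / i = 8.068 × 0.32 / 0.020 = 129 m/d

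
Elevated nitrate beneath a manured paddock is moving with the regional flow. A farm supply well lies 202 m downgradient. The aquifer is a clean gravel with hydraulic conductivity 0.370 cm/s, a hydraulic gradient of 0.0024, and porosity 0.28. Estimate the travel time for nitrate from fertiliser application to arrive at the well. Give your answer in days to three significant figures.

73.7 days

K = 0.370 cm/s × 864 = 319.7 m/d
q = Ki = 319.7 × 0.0024 = 0.7672 m/d
Average linear velocity = 0.7672 / 0.28 = 2.740 m/d
t = L / v = 202 / 2.740 = 73.72 d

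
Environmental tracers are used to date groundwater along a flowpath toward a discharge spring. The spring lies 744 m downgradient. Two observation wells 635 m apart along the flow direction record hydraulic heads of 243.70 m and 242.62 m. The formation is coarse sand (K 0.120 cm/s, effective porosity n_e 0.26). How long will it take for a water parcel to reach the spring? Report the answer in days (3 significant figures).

1100 days

Hydraulic gradient i = (243.70 − 242.62) / 635 = 1.08 / 635 = 0.001701
K = 0.120 cm/s × 864 = 103.7 m/d
Specific discharge q = 103.7 × 0.001701 = 0.1763 m/d
Average linear velocity = 0.1763 / 0.26 = 0.6782 m/d
t = L / v = 744 / 0.6782 = 1097 d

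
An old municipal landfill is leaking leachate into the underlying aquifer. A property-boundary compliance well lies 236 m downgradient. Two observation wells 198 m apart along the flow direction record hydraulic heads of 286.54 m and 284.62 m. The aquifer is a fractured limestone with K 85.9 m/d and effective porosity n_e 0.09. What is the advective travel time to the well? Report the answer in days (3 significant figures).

Hydraulic gradient i = (286.54 − 284.62) / 198 = 1.92 / 198 = 0.009697
Specific discharge q = 85.9 × 0.009697 = 0.8330 m/d
v = Ki/n = 85.9·0.009697/0.09 = 9.255 m/d
t = L / v = 236 / 9.255 = 25.50 d

25.5 days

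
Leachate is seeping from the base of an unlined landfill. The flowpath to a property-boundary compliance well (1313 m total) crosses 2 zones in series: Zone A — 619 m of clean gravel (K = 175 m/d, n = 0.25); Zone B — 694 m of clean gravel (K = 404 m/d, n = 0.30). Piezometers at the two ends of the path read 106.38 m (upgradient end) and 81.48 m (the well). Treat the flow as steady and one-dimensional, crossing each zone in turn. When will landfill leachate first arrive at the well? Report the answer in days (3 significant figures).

76.6 days

Total head drop ΔH = 106.38 − 81.48 = 24.90 m
Steady 1-D flow in series ⇒ the Darcy flux q is identical in every zone and the zone head losses add (resistances L/K in series).
Σ(L/K) = 619/175 + 694/404 = 3.537 + 1.718 = 5.255 d
q = ΔH / Σ(L/K) = 24.90 / 5.255 = 4.738 m/d (same in every zone)
Zone A: v = q/n = 4.738/0.25 = 18.95 m/d → t_A = 619/18.95 = 32.66 d
Zone B: v = q/n = 4.738/0.30 = 15.79 m/d → t_B = 694/15.79 = 43.94 d
Total t = 32.66 + 43.94 = 76.60 d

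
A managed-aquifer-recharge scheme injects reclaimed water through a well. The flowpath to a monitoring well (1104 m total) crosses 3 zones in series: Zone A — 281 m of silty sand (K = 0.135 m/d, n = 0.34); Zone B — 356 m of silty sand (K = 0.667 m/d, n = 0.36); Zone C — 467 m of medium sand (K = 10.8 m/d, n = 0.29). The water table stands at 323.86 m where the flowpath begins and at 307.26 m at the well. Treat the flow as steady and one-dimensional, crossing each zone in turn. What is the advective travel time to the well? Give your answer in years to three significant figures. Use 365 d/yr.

158 years

Total head drop ΔH = 323.86 − 307.26 = 16.60 m
Continuity: the same q passes through each zone, so ΔH = q·Σ(L_j/K_j) — the zones act as resistances in series.
Σ(L/K) = 281/0.135 + 356/0.667 + 467/10.8 = 2081 + 533.7 + 43.24 = 2658 d
q = ΔH / Σ(L/K) = 16.60 / 2658 = 0.006244 m/d (same in every zone)
Zone A: v = q/n = 0.006244/0.34 = 0.01837 m/d → t_A = 281/0.01837 = 15300 d
Zone B: v = q/n = 0.006244/0.36 = 0.01735 m/d → t_B = 356/0.01735 = 20520 d
Zone C: v = q/n = 0.006244/0.29 = 0.02153 m/d → t_C = 467/0.02153 = 21690 d
Total t = 15300 + 20520 + 21690 = 57510 d
   = 57510 / 365 = 158 yr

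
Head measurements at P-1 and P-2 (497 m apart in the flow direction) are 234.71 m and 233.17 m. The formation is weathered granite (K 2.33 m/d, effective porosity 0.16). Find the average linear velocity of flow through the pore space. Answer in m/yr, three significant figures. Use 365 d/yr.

16.5 m/yr

Hydraulic gradient i = (234.71 − 233.17) / 497 = 1.54 / 497 = 0.003099
Darcy flux q = K·i = 2.33 × 0.003099 = 0.007220 m/d
Seepage velocity v = q / n = 0.007220 / 0.16 = 0.04512 m/d
   = 0.04512 × 365 = 16.5 m/yr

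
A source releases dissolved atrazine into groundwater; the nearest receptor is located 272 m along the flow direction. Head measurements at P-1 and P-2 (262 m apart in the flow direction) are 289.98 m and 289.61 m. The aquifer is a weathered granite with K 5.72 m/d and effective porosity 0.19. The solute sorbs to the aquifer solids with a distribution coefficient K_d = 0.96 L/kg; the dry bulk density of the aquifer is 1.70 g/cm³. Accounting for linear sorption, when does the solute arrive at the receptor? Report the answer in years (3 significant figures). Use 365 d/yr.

168 years

Hydraulic gradient i = (289.98 − 289.61) / 262 = 0.37 / 262 = 0.001412
Darcy flux q = K·i = 5.72 × 0.001412 = 0.008078 m/d
v_s = q/n_e = 0.008078/0.19 = 0.04252 m/d
Retardation R = 1 + ρ_b·K_d/n = 1 + 1.70×0.96/0.19 = 9.589
Contaminant velocity v_c = v/R = 0.04252/9.589 = 0.004434 m/d
t = L/v_c = 272/0.004434 = 61350 d
   = 61350/365 = 168 yr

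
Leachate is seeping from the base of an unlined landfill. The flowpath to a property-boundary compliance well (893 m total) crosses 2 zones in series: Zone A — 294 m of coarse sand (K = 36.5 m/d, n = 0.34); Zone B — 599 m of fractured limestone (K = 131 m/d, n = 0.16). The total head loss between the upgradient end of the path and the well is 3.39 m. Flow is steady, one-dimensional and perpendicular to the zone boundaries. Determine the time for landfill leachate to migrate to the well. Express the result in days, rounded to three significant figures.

729 days

Continuity: the same q passes through each zone, so ΔH = q·Σ(L_j/K_j) — the zones act as resistances in series.
Σ(L/K) = 294/36.5 + 599/131 = 8.055 + 4.573 = 12.63 d
q = ΔH / Σ(L/K) = 3.39 / 12.63 = 0.2685 m/d (same in every zone)
Zone A: v = q/n = 0.2685/0.34 = 0.7896 m/d → t_A = 294/0.7896 = 372.3 d
Zone B: v = q/n = 0.2685/0.16 = 1.678 m/d → t_B = 599/1.678 = 357.0 d
Total t = 372.3 + 357.0 = 729.3 d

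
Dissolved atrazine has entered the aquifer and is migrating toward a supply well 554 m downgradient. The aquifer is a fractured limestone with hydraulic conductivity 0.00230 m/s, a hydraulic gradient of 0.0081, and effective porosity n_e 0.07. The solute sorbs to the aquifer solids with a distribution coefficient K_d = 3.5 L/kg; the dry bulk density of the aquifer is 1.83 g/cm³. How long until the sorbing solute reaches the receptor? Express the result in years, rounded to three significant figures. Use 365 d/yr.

K = 0.00230 m/s × 86400 s/d = 198.7 m/d
Specific discharge q = 198.7 × 0.0081 = 1.610 m/d
v = Ki/n = 198.7·0.0081/0.07 = 22.99 m/d
Retardation R = 1 + ρ_b·K_d/n = 1 + 1.83×3.5/0.07 = 92.50
Contaminant velocity v_c = v/R = 22.99/92.50 = 0.2486 m/d
t = L/v_c = 554/0.2486 = 2229 d
   = 2229/365 = 6.11 yr

6.11 years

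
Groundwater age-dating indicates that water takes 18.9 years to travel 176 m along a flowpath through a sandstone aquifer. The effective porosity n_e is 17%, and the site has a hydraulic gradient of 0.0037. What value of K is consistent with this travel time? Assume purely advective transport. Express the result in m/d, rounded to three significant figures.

1.17 m/d

t = 18.9 years = 6898 d
v = L / t = 176 / 6898 = 0.02551 m/d
K = v · n / i = 0.02551 × 0.17 / 0.0037 = 1.17 m/d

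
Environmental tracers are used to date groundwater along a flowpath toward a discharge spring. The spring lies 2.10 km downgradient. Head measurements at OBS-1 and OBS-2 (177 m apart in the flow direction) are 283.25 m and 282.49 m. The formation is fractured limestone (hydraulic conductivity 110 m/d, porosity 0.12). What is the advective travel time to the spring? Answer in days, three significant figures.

534 days

Hydraulic gradient i = (283.25 − 282.49) / 177 = 0.76 / 177 = 0.004294
q = Ki = 110 × 0.004294 = 0.4723 m/d
Seepage velocity v = q / n = 0.4723 / 0.12 = 3.936 m/d
L = 2.10 km = 2100 m
t = L / v = 2100 / 3.936 = 533.5 d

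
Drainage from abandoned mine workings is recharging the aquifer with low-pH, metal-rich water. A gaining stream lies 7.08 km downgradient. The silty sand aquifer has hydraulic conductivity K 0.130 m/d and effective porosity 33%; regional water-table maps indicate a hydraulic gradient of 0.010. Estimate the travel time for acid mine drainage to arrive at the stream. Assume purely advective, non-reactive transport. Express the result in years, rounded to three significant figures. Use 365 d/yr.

Darcy flux q = K·i = 0.130 × 0.010 = 0.001300 m/d
v = Ki/n = 0.130·0.010/0.33 = 0.003939 m/d
L = 7.08 km = 7080 m
t = L / v = 7080 / 0.003939 = 1.797e6 d
   = 1.797e6 / 365 = 4920 yr

4920 years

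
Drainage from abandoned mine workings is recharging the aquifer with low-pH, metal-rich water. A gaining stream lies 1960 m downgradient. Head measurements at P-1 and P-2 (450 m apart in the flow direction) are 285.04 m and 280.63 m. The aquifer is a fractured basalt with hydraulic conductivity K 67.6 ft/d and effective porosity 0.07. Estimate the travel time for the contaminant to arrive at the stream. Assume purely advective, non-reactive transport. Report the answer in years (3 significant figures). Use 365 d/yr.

1.86 years

Hydraulic gradient i = (285.04 − 280.63) / 450 = 4.41 / 450 = 0.009800
K = 67.6 ft/d × 0.3048 = 20.60 m/d
q = Ki = 20.60 × 0.009800 = 0.2019 m/d
Seepage velocity v = q / n = 0.2019 / 0.07 = 2.885 m/d
t = L / v = 1960 / 2.885 = 679.5 d
   = 679.5 / 365 = 1.86 yr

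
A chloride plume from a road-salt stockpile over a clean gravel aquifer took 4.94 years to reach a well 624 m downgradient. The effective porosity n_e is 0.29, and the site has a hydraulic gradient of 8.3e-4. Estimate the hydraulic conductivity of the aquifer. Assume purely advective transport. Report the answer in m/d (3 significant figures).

t = 4.94 years = 1803 d
v = L / t = 624 / 1803 = 0.3461 m/d
K = v · n / i = 0.3461 × 0.29 / 8.3e-4 = 121 m/d

121 m/d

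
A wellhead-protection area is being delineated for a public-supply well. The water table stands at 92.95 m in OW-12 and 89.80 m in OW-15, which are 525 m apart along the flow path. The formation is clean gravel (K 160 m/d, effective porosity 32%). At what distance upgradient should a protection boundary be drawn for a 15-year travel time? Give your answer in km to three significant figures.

16.4 km

Hydraulic gradient i = (92.95 − 89.80) / 525 = 3.15 / 525 = 0.006000
q = Ki = 160 × 0.006000 = 0.9600 m/d
Seepage velocity v = q / n = 0.9600 / 0.32 = 3.000 m/d
T = 15 yr × 365 = 5475 d
L = v × T = 3.000 × 5475 = 16430 m
   = 16.4 km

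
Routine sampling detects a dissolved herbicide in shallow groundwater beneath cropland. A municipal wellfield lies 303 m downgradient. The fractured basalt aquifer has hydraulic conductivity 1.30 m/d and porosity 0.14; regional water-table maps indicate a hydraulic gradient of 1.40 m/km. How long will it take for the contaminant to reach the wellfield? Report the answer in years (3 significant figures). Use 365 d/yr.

63.9 years

q = Ki = 1.30 × 0.0014 = 0.001820 m/d
Average linear velocity = 0.001820 / 0.14 = 0.01300 m/d
t = L / v = 303 / 0.01300 = 23310 d
   = 23310 / 365 = 63.9 yr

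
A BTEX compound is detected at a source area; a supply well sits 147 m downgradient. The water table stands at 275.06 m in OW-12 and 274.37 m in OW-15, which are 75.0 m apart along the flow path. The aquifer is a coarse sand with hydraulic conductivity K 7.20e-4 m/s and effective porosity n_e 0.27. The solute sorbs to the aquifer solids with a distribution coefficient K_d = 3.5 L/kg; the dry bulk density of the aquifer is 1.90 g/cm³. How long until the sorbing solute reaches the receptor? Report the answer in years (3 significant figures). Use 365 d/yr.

4.87 years

Hydraulic gradient i = (275.06 − 274.37) / 75.0 = 0.69 / 75.0 = 0.009200
K = 7.20e-4 m/s × 86400 s/d = 62.21 m/d
Specific discharge q = 62.21 × 0.009200 = 0.5723 m/d
v = Ki/n = 62.21·0.009200/0.27 = 2.120 m/d
Retardation R = 1 + ρ_b·K_d/n = 1 + 1.90×3.5/0.27 = 25.63
Contaminant velocity v_c = v/R = 2.120/25.63 = 0.08270 m/d
t = L/v_c = 147/0.08270 = 1777 d
   = 1777/365 = 4.87 yr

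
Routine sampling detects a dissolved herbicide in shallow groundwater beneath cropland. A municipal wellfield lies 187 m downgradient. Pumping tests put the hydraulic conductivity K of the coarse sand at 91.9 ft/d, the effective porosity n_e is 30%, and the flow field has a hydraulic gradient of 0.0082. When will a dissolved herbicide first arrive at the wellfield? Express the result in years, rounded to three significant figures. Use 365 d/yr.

0.669 years

K = 91.9 ft/d × 0.3048 = 28.01 m/d
Darcy flux q = K·i = 28.01 × 0.0082 = 0.2297 m/d
v_s = q/n_e = 0.2297/0.30 = 0.7656 m/d
t = L / v = 187 / 0.7656 = 244.2 d
   = 244.2 / 365 = 0.669 yr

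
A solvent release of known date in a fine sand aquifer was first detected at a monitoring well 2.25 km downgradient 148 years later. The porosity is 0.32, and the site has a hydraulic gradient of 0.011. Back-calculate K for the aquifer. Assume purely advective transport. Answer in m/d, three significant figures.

1.21 m/d

t = 148 years = 54020 d
L = 2.25 km = 2250 m
v = L / t = 2250 / 54020 = 0.04165 m/d
K = v · n / i = 0.04165 × 0.32 / 0.011 = 1.21 m/d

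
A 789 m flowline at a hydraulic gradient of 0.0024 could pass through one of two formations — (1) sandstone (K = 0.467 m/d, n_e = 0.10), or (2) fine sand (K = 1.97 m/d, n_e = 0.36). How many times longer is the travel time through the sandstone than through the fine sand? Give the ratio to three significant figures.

1.17

Unit 1 (sandstone): v = 0.467×0.0024/0.10 = 0.01121 m/d, t = 789/0.01121 = 70400 d
Unit 2 (fine sand): v = 1.97×0.0024/0.36 = 0.01313 m/d, t = 789/0.01313 = 60080 d
t(sandstone) / t(fine sand) = 70400/60080 = 1.17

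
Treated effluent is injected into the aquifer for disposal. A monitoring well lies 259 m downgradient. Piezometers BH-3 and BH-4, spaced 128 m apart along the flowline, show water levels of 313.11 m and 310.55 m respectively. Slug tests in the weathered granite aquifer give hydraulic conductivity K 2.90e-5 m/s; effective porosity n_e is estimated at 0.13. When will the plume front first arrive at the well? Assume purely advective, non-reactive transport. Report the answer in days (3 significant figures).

Hydraulic gradient i = (313.11 − 310.55) / 128 = 2.56 / 128 = 0.02000
K = 2.90e-5 m/s × 86400 s/d = 2.506 m/d
Specific discharge q = 2.506 × 0.02000 = 0.05011 m/d
Seepage velocity v = q / n = 0.05011 / 0.13 = 0.3855 m/d
t = L / v = 259 / 0.3855 = 671.9 d

672 days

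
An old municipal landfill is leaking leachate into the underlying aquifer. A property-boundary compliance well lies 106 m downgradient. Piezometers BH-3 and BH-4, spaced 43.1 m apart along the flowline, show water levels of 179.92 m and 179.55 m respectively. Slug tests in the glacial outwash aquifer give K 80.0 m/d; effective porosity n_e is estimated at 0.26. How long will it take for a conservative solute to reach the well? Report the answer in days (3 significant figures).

Hydraulic gradient i = (179.92 − 179.55) / 43.1 = 0.37 / 43.1 = 0.008585
q = Ki = 80.0 × 0.008585 = 0.6868 m/d
Seepage velocity v = q / n = 0.6868 / 0.26 = 2.641 m/d
t = L / v = 106 / 2.641 = 40.13 d

40.1 days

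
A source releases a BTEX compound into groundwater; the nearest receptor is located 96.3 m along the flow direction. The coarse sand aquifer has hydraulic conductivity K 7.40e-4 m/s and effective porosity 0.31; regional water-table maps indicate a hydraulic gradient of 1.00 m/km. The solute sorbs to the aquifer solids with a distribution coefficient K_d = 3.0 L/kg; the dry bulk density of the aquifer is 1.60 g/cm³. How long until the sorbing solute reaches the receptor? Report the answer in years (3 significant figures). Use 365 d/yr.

21.1 years

K = 7.40e-4 m/s × 86400 s/d = 63.94 m/d
q = Ki = 63.94 × 0.0010 = 0.06394 m/d
v_s = q/n_e = 0.06394/0.31 = 0.2062 m/d
Retardation R = 1 + ρ_b·K_d/n = 1 + 1.60×3.0/0.31 = 16.48
Contaminant velocity v_c = v/R = 0.2062/16.48 = 0.01251 m/d
t = L/v_c = 96.3/0.01251 = 7697 d
   = 7697/365 = 21.1 yr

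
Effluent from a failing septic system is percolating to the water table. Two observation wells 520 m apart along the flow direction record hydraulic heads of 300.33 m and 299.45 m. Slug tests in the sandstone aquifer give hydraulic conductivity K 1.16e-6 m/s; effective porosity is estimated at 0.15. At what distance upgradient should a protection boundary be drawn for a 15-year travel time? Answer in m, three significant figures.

6.19 m

Hydraulic gradient i = (300.33 − 299.45) / 520 = 0.88 / 520 = 0.001692
K = 1.16e-6 m/s × 86400 s/d = 0.1002 m/d
Darcy flux q = K·i = 0.1002 × 0.001692 = 1.696e-4 m/d
v_s = q/n_e = 1.696e-4/0.15 = 0.001131 m/d
T = 15 yr × 365 = 5475 d
L = v × T = 0.001131 × 5475 = 6.191 m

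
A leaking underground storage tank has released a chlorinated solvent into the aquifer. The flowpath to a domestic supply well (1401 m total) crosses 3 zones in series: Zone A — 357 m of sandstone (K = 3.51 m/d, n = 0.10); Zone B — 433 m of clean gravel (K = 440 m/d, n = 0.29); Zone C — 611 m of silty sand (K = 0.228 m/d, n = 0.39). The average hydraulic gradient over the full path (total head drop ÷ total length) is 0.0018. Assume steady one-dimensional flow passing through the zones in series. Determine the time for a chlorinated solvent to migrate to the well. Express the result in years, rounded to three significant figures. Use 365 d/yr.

1210 years

For zones in series the flux q is common to all zones; the equivalent conductivity is the harmonic (thickness-weighted) mean, K_eq = L_total / Σ(L_j/K_j).
Σ(L/K) = 357/3.51 + 433/440 + 611/0.228 = 101.7 + 0.9841 + 2680 = 2783 d
K_eq = L_total / Σ(L/K) = 1401 / 2783 = 0.5035 m/d
q = K_eq · i = 0.5035 × 0.0018 = 9.063e-4 m/d (same in every zone)
Zone A: v = q/n = 9.063e-4/0.10 = 0.009063 m/d → t_A = 357/0.009063 = 39390 d
Zone B: v = q/n = 9.063e-4/0.29 = 0.003125 m/d → t_B = 433/0.003125 = 138600 d
Zone C: v = q/n = 9.063e-4/0.39 = 0.002324 m/d → t_C = 611/0.002324 = 262900 d
Total t = 39390 + 138600 + 262900 = 440900 d
   = 440900 / 365 = 1210 yr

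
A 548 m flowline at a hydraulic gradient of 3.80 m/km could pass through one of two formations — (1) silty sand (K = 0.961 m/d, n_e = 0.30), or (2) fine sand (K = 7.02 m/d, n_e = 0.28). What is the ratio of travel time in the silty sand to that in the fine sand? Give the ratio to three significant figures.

7.83

Unit 1 (silty sand): v = 0.961×0.0038/0.30 = 0.01217 m/d, t = 548/0.01217 = 45020 d
Unit 2 (fine sand): v = 7.02×0.0038/0.28 = 0.09527 m/d, t = 548/0.09527 = 5752 d
t(silty sand) / t(fine sand) = 45020/5752 = 7.83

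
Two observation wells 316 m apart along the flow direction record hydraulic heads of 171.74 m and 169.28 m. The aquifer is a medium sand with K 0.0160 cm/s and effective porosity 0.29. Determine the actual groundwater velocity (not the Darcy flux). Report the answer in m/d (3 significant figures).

0.371 m/d

Hydraulic gradient i = (171.74 − 169.28) / 316 = 2.46 / 316 = 0.007785
K = 0.0160 cm/s × 864 = 13.82 m/d
q = Ki = 13.82 × 0.007785 = 0.1076 m/d
Average linear velocity = 0.1076 / 0.29 = 0.3711 m/d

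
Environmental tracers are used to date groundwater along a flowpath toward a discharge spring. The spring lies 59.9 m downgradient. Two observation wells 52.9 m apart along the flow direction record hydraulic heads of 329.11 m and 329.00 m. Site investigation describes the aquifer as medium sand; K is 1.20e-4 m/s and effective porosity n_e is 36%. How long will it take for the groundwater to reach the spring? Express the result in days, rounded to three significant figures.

Hydraulic gradient i = (329.11 − 329.00) / 52.9 = 0.11 / 52.9 = 0.002079
K = 1.20e-4 m/s × 86400 s/d = 10.37 m/d
Specific discharge q = 10.37 × 0.002079 = 0.02156 m/d
v = Ki/n = 10.37·0.002079/0.36 = 0.05989 m/d
t = L / v = 59.9 / 0.05989 = 1000 d

1000 days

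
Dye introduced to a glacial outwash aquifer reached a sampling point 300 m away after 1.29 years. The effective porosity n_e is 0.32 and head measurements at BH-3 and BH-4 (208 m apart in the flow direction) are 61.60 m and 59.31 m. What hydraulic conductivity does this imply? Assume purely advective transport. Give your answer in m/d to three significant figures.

18.5 m/d

Hydraulic gradient i = (61.60 − 59.31) / 208 = 2.29 / 208 = 0.01101
t = 1.29 years = 470.9 d
v = L / t = 300 / 470.9 = 0.6371 m/d
K = v · n / i = 0.6371 × 0.32 / 0.01101 = 18.5 m/d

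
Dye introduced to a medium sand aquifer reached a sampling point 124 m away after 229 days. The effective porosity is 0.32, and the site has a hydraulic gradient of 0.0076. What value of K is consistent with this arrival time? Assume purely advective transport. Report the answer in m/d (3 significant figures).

v = L / t = 124 / 229 = 0.5415 m/d
K = v · n / i = 0.5415 × 0.32 / 0.0076 = 22.8 m/d

22.8 m/d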